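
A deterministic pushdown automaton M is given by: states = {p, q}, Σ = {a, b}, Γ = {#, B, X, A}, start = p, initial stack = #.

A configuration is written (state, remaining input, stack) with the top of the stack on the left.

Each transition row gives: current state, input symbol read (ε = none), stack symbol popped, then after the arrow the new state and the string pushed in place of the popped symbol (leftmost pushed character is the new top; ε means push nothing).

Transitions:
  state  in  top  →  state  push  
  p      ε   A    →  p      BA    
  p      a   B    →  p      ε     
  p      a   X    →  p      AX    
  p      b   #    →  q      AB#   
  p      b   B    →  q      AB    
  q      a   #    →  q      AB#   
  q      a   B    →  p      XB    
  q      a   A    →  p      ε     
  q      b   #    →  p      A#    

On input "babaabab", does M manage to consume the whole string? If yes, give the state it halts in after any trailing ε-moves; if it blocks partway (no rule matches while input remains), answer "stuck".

(p, babaabab, #)
  read b, top #: go to q, push AB# → (q, abaabab, AB#)
  read a, top A: go to p, push ε → (p, baabab, B#)
  read b, top B: go to q, push AB → (q, aabab, AB#)
  read a, top A: go to p, push ε → (p, abab, B#)
  read a, top B: go to p, push ε → (p, bab, #)
  read b, top #: go to q, push AB# → (q, ab, AB#)
  read a, top A: go to p, push ε → (p, b, B#)
  read b, top B: go to q, push AB → (q, ε, AB#)
All input consumed; M is in state q.

q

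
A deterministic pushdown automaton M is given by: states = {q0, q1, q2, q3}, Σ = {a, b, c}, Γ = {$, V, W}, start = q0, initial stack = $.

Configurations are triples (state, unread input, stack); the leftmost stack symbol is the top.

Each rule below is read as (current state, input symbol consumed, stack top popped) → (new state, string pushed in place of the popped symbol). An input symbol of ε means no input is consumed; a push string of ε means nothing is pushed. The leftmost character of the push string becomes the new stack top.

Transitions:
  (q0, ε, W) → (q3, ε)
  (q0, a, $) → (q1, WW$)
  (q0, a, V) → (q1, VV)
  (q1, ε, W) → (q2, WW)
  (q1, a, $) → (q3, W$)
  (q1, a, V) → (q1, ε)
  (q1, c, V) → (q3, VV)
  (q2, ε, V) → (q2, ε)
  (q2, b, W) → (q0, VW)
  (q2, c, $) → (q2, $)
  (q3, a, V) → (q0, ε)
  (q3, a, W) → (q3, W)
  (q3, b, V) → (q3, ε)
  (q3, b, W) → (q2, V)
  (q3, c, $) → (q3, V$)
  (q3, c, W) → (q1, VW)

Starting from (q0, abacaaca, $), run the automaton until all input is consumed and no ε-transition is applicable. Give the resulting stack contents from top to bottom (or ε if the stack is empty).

VVVWWW$

(q0, abacaaca, $)
  read a, top $: go to q1, push WW$ → (q1, bacaaca, WW$)
  ε-move, top W: go to q2, push WW → (q2, bacaaca, WWW$)
  read b, top W: go to q0, push VW → (q0, acaaca, VWWW$)
  read a, top V: go to q1, push VV → (q1, caaca, VVWWW$)
  read c, top V: go to q3, push VV → (q3, aaca, VVVWWW$)
  read a, top V: go to q0, push ε → (q0, aca, VVWWW$)
  read a, top V: go to q1, push VV → (q1, ca, VVVWWW$)
  read c, top V: go to q3, push VV → (q3, a, VVVVWWW$)
  read a, top V: go to q0, push ε → (q0, ε, VVVWWW$)
All input consumed in state q0 with stack VVVWWW$.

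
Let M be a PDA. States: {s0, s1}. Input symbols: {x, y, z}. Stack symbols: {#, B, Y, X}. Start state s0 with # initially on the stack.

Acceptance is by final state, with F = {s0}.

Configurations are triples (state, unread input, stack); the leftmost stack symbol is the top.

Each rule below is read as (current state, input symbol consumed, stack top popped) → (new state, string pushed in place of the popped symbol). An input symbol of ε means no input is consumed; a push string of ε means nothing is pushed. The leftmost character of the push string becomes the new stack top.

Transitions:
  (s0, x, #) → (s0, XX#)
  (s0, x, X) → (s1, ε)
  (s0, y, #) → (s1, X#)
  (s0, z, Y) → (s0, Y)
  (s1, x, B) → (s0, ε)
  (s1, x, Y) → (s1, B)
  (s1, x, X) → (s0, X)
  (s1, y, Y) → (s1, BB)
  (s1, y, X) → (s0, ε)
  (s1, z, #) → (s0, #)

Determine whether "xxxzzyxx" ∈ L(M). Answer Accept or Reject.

No computation consumes all input and reaches a final state.

Reject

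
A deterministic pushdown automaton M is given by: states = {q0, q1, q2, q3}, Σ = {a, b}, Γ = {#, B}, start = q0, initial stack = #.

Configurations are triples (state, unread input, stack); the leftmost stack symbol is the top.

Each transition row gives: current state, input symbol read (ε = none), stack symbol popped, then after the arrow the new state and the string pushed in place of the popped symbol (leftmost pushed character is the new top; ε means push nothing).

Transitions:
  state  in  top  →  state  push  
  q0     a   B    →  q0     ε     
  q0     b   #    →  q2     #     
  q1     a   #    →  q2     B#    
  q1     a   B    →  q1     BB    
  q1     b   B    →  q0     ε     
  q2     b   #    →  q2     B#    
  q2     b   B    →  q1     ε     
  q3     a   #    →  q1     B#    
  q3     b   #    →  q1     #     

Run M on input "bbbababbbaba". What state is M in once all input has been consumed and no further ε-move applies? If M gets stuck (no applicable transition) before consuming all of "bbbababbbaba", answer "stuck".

(q0, bbbababbbaba, #)
  read b, top #: go to q2, push # → (q2, bbababbbaba, #)
  read b, top #: go to q2, push B# → (q2, bababbbaba, B#)
  read b, top B: go to q1, push ε → (q1, ababbbaba, #)
  read a, top #: go to q2, push B# → (q2, babbbaba, B#)
  read b, top B: go to q1, push ε → (q1, abbbaba, #)
  read a, top #: go to q2, push B# → (q2, bbbaba, B#)
  read b, top B: go to q1, push ε → (q1, bbaba, #)
No transition for (q1, b, top #); M blocks with input bbaba remaining.

stuck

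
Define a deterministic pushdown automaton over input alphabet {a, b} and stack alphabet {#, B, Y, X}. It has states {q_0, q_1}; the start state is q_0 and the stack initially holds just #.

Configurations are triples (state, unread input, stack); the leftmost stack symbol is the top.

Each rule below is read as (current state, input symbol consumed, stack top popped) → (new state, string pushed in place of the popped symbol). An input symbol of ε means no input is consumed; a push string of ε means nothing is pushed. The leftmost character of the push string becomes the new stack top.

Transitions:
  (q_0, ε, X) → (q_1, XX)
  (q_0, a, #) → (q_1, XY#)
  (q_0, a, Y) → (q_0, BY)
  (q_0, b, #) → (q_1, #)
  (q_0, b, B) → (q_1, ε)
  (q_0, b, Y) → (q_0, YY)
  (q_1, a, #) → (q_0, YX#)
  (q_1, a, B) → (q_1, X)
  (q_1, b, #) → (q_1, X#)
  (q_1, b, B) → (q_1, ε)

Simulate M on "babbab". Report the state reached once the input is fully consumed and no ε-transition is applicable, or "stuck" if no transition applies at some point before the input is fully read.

q_1

(q_0, babbab, #) ⊢ (q_1, abbab, #) ⊢ (q_0, bbab, YX#) ⊢ (q_0, bab, YYX#) ⊢ (q_0, ab, YYYX#) ⊢ (q_0, b, BYYYX#) ⊢ (q_1, ε, YYYX#)
All input consumed; M is in state q_1.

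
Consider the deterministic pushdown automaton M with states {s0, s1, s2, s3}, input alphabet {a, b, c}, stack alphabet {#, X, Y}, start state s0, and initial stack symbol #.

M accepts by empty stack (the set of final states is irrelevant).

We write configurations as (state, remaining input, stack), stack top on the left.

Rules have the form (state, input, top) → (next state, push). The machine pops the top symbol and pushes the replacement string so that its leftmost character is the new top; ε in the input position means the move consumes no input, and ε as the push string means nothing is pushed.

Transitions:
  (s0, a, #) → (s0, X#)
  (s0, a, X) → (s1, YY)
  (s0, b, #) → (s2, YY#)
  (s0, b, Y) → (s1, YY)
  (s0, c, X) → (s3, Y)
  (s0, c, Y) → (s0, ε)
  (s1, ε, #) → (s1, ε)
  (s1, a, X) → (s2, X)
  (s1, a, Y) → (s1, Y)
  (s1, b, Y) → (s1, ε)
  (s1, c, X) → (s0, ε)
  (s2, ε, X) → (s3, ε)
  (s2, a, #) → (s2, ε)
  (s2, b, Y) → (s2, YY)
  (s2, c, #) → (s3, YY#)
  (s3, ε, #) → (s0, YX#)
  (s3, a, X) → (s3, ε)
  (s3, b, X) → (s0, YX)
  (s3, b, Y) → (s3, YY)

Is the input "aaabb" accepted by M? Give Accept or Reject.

(s0, aaabb, #) ⊢ (s0, aabb, X#) ⊢ (s1, abb, YY#) ⊢ (s1, bb, YY#) ⊢ (s1, b, Y#) ⊢ (s1, ε, #) ⊢ (s1, ε, ε)
All input consumed and the stack is empty.

Accept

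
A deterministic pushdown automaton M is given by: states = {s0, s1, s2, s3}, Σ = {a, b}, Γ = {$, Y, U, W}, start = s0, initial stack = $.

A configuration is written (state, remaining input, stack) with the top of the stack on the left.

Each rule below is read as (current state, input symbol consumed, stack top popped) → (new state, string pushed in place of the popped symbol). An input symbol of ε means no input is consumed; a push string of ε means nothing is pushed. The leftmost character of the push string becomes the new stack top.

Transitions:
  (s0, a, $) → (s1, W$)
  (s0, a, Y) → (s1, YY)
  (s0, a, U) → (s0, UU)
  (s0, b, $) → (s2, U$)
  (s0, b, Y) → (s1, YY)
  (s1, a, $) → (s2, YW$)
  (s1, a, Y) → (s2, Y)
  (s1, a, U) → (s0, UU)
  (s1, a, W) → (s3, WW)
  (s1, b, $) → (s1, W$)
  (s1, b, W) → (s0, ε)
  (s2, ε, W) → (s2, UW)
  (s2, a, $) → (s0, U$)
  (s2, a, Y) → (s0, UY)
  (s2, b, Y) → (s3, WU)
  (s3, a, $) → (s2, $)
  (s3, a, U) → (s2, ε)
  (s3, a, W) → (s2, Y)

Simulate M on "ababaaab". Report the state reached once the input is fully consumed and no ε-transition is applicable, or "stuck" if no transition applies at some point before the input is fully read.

s3

(s0, ababaaab, $) ⊢ (s1, babaaab, W$) ⊢ (s0, abaaab, $) ⊢ (s1, baaab, W$) ⊢ (s0, aaab, $) ⊢ (s1, aab, W$) ⊢ (s3, ab, WW$) ⊢ (s2, b, YW$) ⊢ (s3, ε, WUW$)
All input consumed; M is in state s3.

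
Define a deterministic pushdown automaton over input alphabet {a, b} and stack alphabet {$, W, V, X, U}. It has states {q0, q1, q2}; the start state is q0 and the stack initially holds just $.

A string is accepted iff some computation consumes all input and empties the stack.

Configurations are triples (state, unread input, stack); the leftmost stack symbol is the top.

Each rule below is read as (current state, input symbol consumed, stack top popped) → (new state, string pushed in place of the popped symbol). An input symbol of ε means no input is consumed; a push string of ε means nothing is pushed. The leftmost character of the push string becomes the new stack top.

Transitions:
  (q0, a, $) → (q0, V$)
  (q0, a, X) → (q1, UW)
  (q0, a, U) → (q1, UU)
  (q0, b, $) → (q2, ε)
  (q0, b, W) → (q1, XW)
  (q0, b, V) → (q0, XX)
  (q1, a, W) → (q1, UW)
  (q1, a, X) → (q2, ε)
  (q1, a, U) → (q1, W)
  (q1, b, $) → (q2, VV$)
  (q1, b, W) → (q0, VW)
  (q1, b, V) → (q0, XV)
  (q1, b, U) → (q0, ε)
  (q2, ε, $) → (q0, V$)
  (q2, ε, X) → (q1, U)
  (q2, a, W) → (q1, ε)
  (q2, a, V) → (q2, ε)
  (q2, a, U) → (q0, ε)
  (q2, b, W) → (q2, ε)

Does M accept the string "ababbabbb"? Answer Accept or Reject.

Accept

(q0, ababbabbb, $) ⊢ (q0, babbabbb, V$) ⊢ (q0, abbabbb, XX$) ⊢ (q1, bbabbb, UWX$) ⊢ (q0, babbb, WX$) ⊢ (q1, abbb, XWX$) ⊢ (q2, bbb, WX$) ⊢ (q2, bb, X$) ⊢ (q1, bb, U$) ⊢ (q0, b, $) ⊢ (q2, ε, ε)
All input consumed and the stack is empty.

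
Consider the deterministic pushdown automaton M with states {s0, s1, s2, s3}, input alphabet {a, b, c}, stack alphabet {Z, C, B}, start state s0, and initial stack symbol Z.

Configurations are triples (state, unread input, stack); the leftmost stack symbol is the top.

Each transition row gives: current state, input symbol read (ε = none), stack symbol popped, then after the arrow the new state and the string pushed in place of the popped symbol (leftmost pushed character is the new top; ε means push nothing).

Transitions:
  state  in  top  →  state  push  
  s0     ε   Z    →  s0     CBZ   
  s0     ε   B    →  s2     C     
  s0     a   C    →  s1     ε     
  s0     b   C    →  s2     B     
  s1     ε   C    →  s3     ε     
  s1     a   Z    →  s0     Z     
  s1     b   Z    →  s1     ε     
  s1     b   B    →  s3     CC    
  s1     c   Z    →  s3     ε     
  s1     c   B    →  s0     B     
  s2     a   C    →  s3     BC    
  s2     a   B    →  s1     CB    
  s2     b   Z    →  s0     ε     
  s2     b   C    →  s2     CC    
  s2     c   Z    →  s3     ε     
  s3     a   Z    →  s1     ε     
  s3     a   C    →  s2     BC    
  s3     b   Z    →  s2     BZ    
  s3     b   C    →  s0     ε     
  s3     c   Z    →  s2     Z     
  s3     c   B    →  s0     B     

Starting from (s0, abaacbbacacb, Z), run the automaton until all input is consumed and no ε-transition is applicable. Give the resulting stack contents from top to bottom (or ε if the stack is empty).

CCCCCCCCZ

(s0, abaacbbacacb, Z) ⊢ (s0, abaacbbacacb, CBZ) ⊢ (s1, baacbbacacb, BZ) ⊢ (s3, aacbbacacb, CCZ) ⊢ (s2, acbbacacb, BCCZ) ⊢ (s1, cbbacacb, CBCCZ) ⊢ (s3, cbbacacb, BCCZ) ⊢ (s0, bbacacb, BCCZ) ⊢ (s2, bbacacb, CCCZ) ⊢ (s2, bacacb, CCCCZ) ⊢ (s2, acacb, CCCCCZ) ⊢ (s3, cacb, BCCCCCZ) ⊢ (s0, acb, BCCCCCZ) ⊢ (s2, acb, CCCCCCZ) ⊢ (s3, cb, BCCCCCCZ) ⊢ (s0, b, BCCCCCCZ) ⊢ (s2, b, CCCCCCCZ) ⊢ (s2, ε, CCCCCCCCZ)
All input consumed in state s2 with stack CCCCCCCCZ.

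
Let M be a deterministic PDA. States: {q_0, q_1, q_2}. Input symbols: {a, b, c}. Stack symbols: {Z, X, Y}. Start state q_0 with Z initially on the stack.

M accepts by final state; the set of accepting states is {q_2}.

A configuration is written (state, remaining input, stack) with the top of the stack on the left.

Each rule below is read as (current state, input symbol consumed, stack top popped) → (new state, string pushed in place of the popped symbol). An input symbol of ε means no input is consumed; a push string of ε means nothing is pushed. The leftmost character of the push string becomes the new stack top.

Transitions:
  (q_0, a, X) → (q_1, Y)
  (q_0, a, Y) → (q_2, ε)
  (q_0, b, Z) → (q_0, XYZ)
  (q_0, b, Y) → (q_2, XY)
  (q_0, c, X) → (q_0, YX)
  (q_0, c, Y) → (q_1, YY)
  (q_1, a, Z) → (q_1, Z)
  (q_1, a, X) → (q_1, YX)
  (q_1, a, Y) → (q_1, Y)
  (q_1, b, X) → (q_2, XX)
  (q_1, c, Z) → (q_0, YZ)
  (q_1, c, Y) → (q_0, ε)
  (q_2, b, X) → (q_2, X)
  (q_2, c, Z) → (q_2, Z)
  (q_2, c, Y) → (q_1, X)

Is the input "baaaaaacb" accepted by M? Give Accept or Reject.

(q_0, baaaaaacb, Z) ⊢ (q_0, aaaaaacb, XYZ) ⊢ (q_1, aaaaacb, YYZ) ⊢ (q_1, aaaacb, YYZ) ⊢ (q_1, aaacb, YYZ) ⊢ (q_1, aacb, YYZ) ⊢ (q_1, acb, YYZ) ⊢ (q_1, cb, YYZ) ⊢ (q_0, b, YZ) ⊢ (q_2, ε, XYZ)
All input consumed; state q_2 ∈ F.

Accept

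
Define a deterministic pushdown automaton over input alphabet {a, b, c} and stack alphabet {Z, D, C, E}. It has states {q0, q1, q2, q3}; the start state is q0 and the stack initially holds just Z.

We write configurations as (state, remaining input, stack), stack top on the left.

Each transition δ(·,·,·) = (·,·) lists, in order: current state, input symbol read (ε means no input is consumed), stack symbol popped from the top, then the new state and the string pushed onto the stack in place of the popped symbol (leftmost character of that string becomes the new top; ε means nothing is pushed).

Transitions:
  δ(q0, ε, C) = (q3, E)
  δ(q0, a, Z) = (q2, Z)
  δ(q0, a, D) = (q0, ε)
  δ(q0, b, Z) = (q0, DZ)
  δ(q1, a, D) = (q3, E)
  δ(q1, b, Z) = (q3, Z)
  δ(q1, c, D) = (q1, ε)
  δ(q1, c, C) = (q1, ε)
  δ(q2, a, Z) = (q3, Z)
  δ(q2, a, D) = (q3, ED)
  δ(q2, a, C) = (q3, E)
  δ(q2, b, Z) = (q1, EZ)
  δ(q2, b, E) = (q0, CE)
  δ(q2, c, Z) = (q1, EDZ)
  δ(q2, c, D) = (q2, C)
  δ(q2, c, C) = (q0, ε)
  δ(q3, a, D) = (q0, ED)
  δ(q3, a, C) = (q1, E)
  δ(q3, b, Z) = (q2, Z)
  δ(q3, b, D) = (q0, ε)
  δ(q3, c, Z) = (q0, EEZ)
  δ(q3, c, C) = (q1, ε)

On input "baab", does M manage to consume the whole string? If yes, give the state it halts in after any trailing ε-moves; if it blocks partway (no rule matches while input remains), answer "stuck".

q1

(q0, baab, Z)
  read b, top Z: go to q0, push DZ → (q0, aab, DZ)
  read a, top D: go to q0, push ε → (q0, ab, Z)
  read a, top Z: go to q2, push Z → (q2, b, Z)
  read b, top Z: go to q1, push EZ → (q1, ε, EZ)
All input consumed; M is in state q1.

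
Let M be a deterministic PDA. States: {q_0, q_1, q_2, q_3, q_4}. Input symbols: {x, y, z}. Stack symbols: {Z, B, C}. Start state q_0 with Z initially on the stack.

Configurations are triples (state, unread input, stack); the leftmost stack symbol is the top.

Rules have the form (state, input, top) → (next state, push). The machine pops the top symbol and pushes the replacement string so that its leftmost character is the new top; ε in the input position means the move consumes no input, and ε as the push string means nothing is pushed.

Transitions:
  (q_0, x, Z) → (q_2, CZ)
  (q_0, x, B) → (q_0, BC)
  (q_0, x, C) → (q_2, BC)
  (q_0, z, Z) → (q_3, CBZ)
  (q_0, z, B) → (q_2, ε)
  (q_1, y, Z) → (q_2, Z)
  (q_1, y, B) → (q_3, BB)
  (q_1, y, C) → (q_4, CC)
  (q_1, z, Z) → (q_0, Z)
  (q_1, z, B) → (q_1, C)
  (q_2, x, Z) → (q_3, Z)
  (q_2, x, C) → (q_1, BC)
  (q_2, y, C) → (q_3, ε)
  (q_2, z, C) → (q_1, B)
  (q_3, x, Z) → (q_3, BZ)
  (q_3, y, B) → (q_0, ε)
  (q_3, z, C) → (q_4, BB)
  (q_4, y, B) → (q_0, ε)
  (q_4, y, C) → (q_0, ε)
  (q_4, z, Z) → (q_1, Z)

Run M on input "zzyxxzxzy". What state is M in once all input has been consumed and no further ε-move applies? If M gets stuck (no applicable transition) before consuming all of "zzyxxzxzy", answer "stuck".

(q_0, zzyxxzxzy, Z)
  read z, top Z: go to q_3, push CBZ → (q_3, zyxxzxzy, CBZ)
  read z, top C: go to q_4, push BB → (q_4, yxxzxzy, BBBZ)
  read y, top B: go to q_0, push ε → (q_0, xxzxzy, BBZ)
  read x, top B: go to q_0, push BC → (q_0, xzxzy, BCBZ)
  read x, top B: go to q_0, push BC → (q_0, zxzy, BCCBZ)
  read z, top B: go to q_2, push ε → (q_2, xzy, CCBZ)
  read x, top C: go to q_1, push BC → (q_1, zy, BCCBZ)
  read z, top B: go to q_1, push C → (q_1, y, CCCBZ)
  read y, top C: go to q_4, push CC → (q_4, ε, CCCCBZ)
All input consumed; M is in state q_4.

q_4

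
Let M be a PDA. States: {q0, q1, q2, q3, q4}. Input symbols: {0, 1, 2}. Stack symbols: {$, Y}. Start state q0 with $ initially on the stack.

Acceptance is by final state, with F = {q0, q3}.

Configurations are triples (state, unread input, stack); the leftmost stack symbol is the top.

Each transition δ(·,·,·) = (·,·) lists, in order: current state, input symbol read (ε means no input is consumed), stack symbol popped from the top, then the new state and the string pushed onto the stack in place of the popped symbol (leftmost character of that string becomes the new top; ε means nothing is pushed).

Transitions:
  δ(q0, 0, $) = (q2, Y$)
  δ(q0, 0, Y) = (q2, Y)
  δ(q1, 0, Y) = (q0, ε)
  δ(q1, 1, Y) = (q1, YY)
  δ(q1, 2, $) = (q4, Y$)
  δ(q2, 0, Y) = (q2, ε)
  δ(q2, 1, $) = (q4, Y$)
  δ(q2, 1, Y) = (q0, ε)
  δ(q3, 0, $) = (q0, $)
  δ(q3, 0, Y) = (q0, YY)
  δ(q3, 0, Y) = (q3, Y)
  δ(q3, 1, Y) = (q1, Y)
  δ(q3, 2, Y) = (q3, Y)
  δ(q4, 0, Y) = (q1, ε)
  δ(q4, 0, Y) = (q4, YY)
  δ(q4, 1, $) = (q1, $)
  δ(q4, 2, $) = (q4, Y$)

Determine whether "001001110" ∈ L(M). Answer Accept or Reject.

Accept

One accepting computation: (q0, 001001110, $) ⊢ (q2, 01001110, Y$) ⊢ (q2, 1001110, $) ⊢ (q4, 001110, Y$) ⊢ (q4, 01110, YY$) ⊢ (q1, 1110, Y$) ⊢ (q1, 110, YY$) ⊢ (q1, 10, YYY$) ⊢ (q1, 0, YYYY$) ⊢ (q0, ε, YYY$)
All input consumed and state q0 ∈ F.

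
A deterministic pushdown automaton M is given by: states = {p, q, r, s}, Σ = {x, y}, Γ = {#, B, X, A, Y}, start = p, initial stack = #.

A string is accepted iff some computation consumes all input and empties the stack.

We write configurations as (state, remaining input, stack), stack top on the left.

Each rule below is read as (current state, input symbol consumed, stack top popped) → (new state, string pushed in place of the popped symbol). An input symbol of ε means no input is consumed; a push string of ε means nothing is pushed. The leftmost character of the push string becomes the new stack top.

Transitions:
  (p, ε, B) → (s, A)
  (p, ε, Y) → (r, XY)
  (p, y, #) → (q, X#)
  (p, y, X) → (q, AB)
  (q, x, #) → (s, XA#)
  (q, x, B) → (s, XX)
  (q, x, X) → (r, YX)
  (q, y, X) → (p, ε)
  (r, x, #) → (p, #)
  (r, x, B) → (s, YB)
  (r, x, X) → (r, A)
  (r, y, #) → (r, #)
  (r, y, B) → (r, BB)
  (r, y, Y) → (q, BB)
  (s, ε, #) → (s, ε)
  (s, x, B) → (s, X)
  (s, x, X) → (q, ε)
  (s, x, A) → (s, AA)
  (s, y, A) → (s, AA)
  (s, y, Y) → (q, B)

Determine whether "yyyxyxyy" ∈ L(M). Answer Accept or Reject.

(p, yyyxyxyy, #)
  read y, top #: go to q, push X# → (q, yyxyxyy, X#)
  read y, top X: go to p, push ε → (p, yxyxyy, #)
  read y, top #: go to q, push X# → (q, xyxyy, X#)
  read x, top X: go to r, push YX → (r, yxyy, YX#)
  read y, top Y: go to q, push BB → (q, xyy, BBX#)
  read x, top B: go to s, push XX → (s, yy, XXBX#)
No transition applies at (s, yy, XXBX#); input not fully consumed.

Reject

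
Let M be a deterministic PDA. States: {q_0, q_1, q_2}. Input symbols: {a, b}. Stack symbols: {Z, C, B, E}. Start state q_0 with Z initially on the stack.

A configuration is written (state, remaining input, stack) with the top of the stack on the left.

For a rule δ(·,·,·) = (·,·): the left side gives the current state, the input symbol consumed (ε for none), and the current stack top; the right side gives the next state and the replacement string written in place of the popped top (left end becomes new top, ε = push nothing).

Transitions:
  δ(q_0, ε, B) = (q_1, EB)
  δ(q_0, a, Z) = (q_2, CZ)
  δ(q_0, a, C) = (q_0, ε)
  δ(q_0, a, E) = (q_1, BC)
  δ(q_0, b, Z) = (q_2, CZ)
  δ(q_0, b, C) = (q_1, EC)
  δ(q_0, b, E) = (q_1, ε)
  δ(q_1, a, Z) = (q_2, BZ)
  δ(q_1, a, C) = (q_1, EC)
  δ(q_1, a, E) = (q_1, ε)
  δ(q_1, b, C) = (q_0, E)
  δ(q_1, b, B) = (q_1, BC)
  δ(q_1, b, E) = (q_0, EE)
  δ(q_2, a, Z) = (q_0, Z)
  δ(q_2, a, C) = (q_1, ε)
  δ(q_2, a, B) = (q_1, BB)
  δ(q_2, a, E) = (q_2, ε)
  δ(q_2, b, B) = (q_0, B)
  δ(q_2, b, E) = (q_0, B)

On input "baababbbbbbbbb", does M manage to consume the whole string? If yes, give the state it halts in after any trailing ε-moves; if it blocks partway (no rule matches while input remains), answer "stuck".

q_1

(q_0, baababbbbbbbbb, Z)
  read b, top Z: go to q_2, push CZ → (q_2, aababbbbbbbbb, CZ)
  read a, top C: go to q_1, push ε → (q_1, ababbbbbbbbb, Z)
  read a, top Z: go to q_2, push BZ → (q_2, babbbbbbbbb, BZ)
  read b, top B: go to q_0, push B → (q_0, abbbbbbbbb, BZ)
  ε-move, top B: go to q_1, push EB → (q_1, abbbbbbbbb, EBZ)
  read a, top E: go to q_1, push ε → (q_1, bbbbbbbbb, BZ)
  read b, top B: go to q_1, push BC → (q_1, bbbbbbbb, BCZ)
  read b, top B: go to q_1, push BC → (q_1, bbbbbbb, BCCZ)
  read b, top B: go to q_1, push BC → (q_1, bbbbbb, BCCCZ)
  read b, top B: go to q_1, push BC → (q_1, bbbbb, BCCCCZ)
  read b, top B: go to q_1, push BC → (q_1, bbbb, BCCCCCZ)
  read b, top B: go to q_1, push BC → (q_1, bbb, BCCCCCCZ)
  read b, top B: go to q_1, push BC → (q_1, bb, BCCCCCCCZ)
  read b, top B: go to q_1, push BC → (q_1, b, BCCCCCCCCZ)
  read b, top B: go to q_1, push BC → (q_1, ε, BCCCCCCCCCZ)
All input consumed; M is in state q_1.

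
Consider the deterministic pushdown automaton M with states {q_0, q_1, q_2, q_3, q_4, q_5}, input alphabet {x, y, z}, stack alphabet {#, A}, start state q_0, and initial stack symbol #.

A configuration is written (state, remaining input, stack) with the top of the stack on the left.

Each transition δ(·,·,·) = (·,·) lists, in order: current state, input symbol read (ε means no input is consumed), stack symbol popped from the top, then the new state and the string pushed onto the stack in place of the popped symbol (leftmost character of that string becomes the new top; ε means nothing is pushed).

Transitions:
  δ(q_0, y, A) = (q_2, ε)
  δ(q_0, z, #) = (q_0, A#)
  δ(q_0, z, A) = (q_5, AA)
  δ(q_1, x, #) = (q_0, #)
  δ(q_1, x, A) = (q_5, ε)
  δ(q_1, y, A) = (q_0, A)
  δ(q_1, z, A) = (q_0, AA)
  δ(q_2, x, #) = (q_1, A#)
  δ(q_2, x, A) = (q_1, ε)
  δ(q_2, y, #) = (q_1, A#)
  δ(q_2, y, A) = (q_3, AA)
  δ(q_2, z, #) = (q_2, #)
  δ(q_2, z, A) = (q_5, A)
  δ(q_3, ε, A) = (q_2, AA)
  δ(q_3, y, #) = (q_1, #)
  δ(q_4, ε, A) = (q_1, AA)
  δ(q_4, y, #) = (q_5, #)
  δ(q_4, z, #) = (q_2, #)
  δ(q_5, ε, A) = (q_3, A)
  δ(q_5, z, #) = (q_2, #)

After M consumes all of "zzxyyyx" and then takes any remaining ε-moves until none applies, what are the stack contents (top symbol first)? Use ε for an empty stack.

(q_0, zzxyyyx, #)
  read z, top #: go to q_0, push A# → (q_0, zxyyyx, A#)
  read z, top A: go to q_5, push AA → (q_5, xyyyx, AA#)
  ε-move, top A: go to q_3, push A → (q_3, xyyyx, AA#)
  ε-move, top A: go to q_2, push AA → (q_2, xyyyx, AAA#)
  read x, top A: go to q_1, push ε → (q_1, yyyx, AA#)
  read y, top A: go to q_0, push A → (q_0, yyx, AA#)
  read y, top A: go to q_2, push ε → (q_2, yx, A#)
  read y, top A: go to q_3, push AA → (q_3, x, AA#)
  ε-move, top A: go to q_2, push AA → (q_2, x, AAA#)
  read x, top A: go to q_1, push ε → (q_1, ε, AA#)
All input consumed in state q_1 with stack AA#.

AA#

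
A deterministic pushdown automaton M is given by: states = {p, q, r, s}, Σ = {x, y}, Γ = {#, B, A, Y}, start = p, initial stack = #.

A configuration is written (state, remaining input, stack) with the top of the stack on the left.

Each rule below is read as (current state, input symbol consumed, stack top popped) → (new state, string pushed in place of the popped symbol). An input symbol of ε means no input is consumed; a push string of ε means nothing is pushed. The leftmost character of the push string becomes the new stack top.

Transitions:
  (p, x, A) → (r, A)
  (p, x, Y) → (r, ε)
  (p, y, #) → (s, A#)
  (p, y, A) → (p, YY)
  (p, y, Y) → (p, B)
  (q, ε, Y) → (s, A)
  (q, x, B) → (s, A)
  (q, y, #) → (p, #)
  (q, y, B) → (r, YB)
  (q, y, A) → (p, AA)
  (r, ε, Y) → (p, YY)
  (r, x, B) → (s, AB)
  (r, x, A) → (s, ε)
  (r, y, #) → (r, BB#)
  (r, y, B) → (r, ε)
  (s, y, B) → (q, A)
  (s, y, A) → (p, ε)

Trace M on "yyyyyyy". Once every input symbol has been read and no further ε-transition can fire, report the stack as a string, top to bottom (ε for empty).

(p, yyyyyyy, #)
  read y, top #: go to s, push A# → (s, yyyyyy, A#)
  read y, top A: go to p, push ε → (p, yyyyy, #)
  read y, top #: go to s, push A# → (s, yyyy, A#)
  read y, top A: go to p, push ε → (p, yyy, #)
  read y, top #: go to s, push A# → (s, yy, A#)
  read y, top A: go to p, push ε → (p, y, #)
  read y, top #: go to s, push A# → (s, ε, A#)
All input consumed in state s with stack A#.

A#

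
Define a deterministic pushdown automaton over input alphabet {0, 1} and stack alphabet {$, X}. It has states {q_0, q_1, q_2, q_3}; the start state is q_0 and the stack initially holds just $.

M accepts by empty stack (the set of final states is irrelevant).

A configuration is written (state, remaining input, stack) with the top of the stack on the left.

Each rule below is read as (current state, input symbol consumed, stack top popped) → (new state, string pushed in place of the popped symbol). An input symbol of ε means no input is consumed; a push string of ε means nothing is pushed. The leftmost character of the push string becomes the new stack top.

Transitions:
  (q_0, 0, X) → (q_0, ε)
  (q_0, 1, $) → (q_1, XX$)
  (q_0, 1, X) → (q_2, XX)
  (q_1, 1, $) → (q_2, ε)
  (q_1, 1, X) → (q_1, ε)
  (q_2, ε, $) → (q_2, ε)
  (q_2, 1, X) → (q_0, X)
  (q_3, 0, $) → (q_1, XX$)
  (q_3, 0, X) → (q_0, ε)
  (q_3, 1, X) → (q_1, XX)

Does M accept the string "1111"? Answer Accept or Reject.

Accept

(q_0, 1111, $)
  read 1, top $: go to q_1, push XX$ → (q_1, 111, XX$)
  read 1, top X: go to q_1, push ε → (q_1, 11, X$)
  read 1, top X: go to q_1, push ε → (q_1, 1, $)
  read 1, top $: go to q_2, push ε → (q_2, ε, ε)
All input consumed and the stack is empty.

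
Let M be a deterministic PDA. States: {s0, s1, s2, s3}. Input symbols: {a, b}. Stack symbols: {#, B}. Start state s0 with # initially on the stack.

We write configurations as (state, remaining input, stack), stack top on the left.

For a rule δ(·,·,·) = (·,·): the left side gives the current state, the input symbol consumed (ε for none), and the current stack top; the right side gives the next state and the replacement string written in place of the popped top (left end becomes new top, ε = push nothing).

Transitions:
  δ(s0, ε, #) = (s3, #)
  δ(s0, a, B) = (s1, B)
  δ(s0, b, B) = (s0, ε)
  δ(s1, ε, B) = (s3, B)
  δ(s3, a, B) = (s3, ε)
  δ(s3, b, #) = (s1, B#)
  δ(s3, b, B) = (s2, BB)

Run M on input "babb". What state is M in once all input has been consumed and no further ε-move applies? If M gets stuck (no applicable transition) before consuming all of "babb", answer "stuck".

(s0, babb, #)
  ε-move, top #: go to s3, push # → (s3, babb, #)
  read b, top #: go to s1, push B# → (s1, abb, B#)
  ε-move, top B: go to s3, push B → (s3, abb, B#)
  read a, top B: go to s3, push ε → (s3, bb, #)
  read b, top #: go to s1, push B# → (s1, b, B#)
  ε-move, top B: go to s3, push B → (s3, b, B#)
  read b, top B: go to s2, push BB → (s2, ε, BB#)
All input consumed; M is in state s2.

s2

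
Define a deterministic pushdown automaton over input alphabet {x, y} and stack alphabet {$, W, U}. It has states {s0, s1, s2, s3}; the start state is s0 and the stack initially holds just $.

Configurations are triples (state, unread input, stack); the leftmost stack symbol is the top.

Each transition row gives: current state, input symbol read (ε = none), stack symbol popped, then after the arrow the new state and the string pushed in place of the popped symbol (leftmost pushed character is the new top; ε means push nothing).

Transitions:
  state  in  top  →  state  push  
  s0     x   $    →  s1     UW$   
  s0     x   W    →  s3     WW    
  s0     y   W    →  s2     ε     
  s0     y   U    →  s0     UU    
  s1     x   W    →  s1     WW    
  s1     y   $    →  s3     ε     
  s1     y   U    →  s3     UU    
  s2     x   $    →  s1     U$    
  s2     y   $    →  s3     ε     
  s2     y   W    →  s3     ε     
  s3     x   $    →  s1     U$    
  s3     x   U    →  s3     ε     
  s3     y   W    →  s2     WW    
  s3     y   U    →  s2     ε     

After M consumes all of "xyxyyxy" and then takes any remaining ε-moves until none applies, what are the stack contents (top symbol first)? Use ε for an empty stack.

(s0, xyxyyxy, $)
  read x, top $: go to s1, push UW$ → (s1, yxyyxy, UW$)
  read y, top U: go to s3, push UU → (s3, xyyxy, UUW$)
  read x, top U: go to s3, push ε → (s3, yyxy, UW$)
  read y, top U: go to s2, push ε → (s2, yxy, W$)
  read y, top W: go to s3, push ε → (s3, xy, $)
  read x, top $: go to s1, push U$ → (s1, y, U$)
  read y, top U: go to s3, push UU → (s3, ε, UU$)
All input consumed in state s3 with stack UU$.

UU$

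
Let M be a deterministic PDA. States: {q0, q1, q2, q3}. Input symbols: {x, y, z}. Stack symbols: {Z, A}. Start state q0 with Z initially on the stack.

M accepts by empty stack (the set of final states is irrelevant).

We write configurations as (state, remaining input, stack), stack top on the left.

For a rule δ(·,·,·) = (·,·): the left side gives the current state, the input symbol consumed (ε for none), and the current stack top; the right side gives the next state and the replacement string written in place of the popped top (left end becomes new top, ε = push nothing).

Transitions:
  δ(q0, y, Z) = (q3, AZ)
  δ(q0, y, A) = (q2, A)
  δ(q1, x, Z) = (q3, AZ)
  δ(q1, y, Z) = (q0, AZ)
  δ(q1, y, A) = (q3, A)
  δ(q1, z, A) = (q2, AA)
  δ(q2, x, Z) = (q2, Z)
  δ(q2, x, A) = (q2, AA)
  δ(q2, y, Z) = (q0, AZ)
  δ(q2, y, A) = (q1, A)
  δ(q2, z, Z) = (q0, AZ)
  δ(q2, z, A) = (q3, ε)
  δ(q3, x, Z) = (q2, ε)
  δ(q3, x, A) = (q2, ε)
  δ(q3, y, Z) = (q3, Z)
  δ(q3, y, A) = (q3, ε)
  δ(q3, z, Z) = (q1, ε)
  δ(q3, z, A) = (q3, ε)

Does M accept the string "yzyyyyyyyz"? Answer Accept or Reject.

(q0, yzyyyyyyyz, Z)
  read y, top Z: go to q3, push AZ → (q3, zyyyyyyyz, AZ)
  read z, top A: go to q3, push ε → (q3, yyyyyyyz, Z)
  read y, top Z: go to q3, push Z → (q3, yyyyyyz, Z)
  read y, top Z: go to q3, push Z → (q3, yyyyyz, Z)
  read y, top Z: go to q3, push Z → (q3, yyyyz, Z)
  read y, top Z: go to q3, push Z → (q3, yyyz, Z)
  read y, top Z: go to q3, push Z → (q3, yyz, Z)
  read y, top Z: go to q3, push Z → (q3, yz, Z)
  read y, top Z: go to q3, push Z → (q3, z, Z)
  read z, top Z: go to q1, push ε → (q1, ε, ε)
All input consumed and the stack is empty.

Accept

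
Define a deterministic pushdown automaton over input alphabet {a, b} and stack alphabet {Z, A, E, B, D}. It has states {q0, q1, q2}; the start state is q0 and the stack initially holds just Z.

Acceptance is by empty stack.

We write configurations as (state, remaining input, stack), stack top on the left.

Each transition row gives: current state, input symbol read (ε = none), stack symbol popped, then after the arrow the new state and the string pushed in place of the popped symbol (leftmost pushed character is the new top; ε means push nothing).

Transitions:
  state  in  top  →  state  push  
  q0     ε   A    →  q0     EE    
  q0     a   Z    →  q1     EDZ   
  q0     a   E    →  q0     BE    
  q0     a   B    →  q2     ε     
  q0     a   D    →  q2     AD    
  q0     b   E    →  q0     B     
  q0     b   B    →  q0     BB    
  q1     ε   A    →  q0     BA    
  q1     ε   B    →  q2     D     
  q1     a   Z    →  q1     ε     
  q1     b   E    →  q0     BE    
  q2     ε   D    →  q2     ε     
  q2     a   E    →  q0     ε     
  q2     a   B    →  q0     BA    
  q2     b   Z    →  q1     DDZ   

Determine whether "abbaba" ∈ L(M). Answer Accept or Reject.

Reject

(q0, abbaba, Z) ⊢ (q1, bbaba, EDZ) ⊢ (q0, baba, BEDZ) ⊢ (q0, aba, BBEDZ) ⊢ (q2, ba, BEDZ)
No transition applies at (q2, ba, BEDZ); input not fully consumed.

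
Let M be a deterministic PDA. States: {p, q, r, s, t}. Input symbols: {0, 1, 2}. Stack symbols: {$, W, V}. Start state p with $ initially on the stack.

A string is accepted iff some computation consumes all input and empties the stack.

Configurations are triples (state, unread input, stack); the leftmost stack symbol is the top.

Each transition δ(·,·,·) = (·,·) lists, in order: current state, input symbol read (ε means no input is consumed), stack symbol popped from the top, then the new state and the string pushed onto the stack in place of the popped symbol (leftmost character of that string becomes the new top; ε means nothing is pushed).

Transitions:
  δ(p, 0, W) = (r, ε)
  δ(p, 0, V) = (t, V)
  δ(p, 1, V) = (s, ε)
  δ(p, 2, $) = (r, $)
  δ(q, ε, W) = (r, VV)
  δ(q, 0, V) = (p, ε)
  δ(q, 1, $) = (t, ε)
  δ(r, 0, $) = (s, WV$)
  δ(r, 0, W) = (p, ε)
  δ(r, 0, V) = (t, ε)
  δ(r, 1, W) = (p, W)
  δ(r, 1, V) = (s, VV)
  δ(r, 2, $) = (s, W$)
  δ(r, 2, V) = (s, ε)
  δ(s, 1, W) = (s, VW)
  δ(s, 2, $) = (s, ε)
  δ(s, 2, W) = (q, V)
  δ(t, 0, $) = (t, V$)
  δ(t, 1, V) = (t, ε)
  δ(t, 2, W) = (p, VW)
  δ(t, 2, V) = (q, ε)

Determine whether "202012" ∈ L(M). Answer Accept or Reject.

Accept

(p, 202012, $)
  read 2, top $: go to r, push $ → (r, 02012, $)
  read 0, top $: go to s, push WV$ → (s, 2012, WV$)
  read 2, top W: go to q, push V → (q, 012, VV$)
  read 0, top V: go to p, push ε → (p, 12, V$)
  read 1, top V: go to s, push ε → (s, 2, $)
  read 2, top $: go to s, push ε → (s, ε, ε)
All input consumed and the stack is empty.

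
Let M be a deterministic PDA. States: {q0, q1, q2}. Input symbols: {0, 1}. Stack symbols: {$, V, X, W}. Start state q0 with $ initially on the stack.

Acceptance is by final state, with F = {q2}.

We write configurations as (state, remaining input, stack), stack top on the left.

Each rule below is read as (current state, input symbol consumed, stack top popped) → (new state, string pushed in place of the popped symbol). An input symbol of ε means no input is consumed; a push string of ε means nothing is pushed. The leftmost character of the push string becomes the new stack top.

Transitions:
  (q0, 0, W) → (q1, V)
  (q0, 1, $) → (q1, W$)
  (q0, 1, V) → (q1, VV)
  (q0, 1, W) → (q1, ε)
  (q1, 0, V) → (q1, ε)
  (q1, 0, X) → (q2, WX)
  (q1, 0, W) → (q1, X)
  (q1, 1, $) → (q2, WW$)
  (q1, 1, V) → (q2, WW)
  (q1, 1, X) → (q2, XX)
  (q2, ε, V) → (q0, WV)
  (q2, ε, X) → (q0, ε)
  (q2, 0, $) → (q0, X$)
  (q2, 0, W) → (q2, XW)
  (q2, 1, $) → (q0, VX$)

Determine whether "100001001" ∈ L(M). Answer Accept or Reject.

(q0, 100001001, $)
  read 1, top $: go to q1, push W$ → (q1, 00001001, W$)
  read 0, top W: go to q1, push X → (q1, 0001001, X$)
  read 0, top X: go to q2, push WX → (q2, 001001, WX$)
  read 0, top W: go to q2, push XW → (q2, 01001, XWX$)
  ε-move, top X: go to q0, push ε → (q0, 01001, WX$)
  read 0, top W: go to q1, push V → (q1, 1001, VX$)
  read 1, top V: go to q2, push WW → (q2, 001, WWX$)
  read 0, top W: go to q2, push XW → (q2, 01, XWWX$)
  ε-move, top X: go to q0, push ε → (q0, 01, WWX$)
  read 0, top W: go to q1, push V → (q1, 1, VWX$)
  read 1, top V: go to q2, push WW → (q2, ε, WWWX$)
All input consumed; state q2 ∈ F.

Accept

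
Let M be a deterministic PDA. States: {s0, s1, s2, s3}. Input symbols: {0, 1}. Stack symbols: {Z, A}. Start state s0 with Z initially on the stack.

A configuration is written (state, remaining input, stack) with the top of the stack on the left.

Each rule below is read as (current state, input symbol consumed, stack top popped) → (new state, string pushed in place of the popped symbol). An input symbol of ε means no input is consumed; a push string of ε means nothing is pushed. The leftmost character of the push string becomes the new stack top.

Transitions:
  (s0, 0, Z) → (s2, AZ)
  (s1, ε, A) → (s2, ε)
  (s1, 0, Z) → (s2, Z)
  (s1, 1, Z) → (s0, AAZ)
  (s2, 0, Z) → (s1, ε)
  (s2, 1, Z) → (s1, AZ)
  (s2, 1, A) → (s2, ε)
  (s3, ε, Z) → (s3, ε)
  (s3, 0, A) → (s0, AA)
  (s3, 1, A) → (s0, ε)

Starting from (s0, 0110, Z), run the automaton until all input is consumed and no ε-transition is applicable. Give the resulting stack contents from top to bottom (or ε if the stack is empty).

(s0, 0110, Z)
  read 0, top Z: go to s2, push AZ → (s2, 110, AZ)
  read 1, top A: go to s2, push ε → (s2, 10, Z)
  read 1, top Z: go to s1, push AZ → (s1, 0, AZ)
  ε-move, top A: go to s2, push ε → (s2, 0, Z)
  read 0, top Z: go to s1, push ε → (s1, ε, ε)
All input consumed in state s1 with stack ε.

ε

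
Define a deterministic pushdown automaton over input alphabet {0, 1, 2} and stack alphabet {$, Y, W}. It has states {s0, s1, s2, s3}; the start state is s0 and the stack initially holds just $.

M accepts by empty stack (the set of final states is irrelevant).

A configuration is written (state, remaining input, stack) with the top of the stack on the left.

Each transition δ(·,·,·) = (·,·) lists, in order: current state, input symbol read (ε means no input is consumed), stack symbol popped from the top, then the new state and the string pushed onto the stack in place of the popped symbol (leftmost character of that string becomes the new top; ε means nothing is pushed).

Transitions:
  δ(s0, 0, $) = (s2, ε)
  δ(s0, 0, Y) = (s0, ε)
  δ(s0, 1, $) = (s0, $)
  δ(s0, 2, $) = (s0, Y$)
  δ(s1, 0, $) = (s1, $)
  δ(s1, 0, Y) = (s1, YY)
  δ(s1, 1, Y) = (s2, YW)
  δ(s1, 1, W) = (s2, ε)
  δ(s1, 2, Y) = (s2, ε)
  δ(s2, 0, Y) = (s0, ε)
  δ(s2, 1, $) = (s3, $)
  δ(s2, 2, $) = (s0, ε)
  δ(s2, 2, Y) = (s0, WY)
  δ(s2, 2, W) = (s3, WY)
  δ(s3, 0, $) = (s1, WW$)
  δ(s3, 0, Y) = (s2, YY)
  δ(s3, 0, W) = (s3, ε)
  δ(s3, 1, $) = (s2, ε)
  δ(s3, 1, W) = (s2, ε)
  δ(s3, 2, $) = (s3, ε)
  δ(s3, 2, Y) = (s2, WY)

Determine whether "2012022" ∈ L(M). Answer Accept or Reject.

Reject

(s0, 2012022, $)
  read 2, top $: go to s0, push Y$ → (s0, 012022, Y$)
  read 0, top Y: go to s0, push ε → (s0, 12022, $)
  read 1, top $: go to s0, push $ → (s0, 2022, $)
  read 2, top $: go to s0, push Y$ → (s0, 022, Y$)
  read 0, top Y: go to s0, push ε → (s0, 22, $)
  read 2, top $: go to s0, push Y$ → (s0, 2, Y$)
No transition applies at (s0, 2, Y$); input not fully consumed.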